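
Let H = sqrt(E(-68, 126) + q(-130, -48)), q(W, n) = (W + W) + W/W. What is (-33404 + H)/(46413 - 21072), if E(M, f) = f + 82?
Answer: -33404/25341 + I*sqrt(51)/25341 ≈ -1.3182 + 0.00028181*I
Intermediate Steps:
q(W, n) = 1 + 2*W (q(W, n) = 2*W + 1 = 1 + 2*W)
E(M, f) = 82 + f
H = I*sqrt(51) (H = sqrt((82 + 126) + (1 + 2*(-130))) = sqrt(208 + (1 - 260)) = sqrt(208 - 259) = sqrt(-51) = I*sqrt(51) ≈ 7.1414*I)
(-33404 + H)/(46413 - 21072) = (-33404 + I*sqrt(51))/(46413 - 21072) = (-33404 + I*sqrt(51))/25341 = (-33404 + I*sqrt(51))*(1/25341) = -33404/25341 + I*sqrt(51)/25341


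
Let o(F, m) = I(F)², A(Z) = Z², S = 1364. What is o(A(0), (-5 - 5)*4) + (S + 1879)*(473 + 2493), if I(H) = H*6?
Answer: 9618738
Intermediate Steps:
I(H) = 6*H
o(F, m) = 36*F² (o(F, m) = (6*F)² = 36*F²)
o(A(0), (-5 - 5)*4) + (S + 1879)*(473 + 2493) = 36*(0²)² + (1364 + 1879)*(473 + 2493) = 36*0² + 3243*2966 = 36*0 + 9618738 = 0 + 9618738 = 9618738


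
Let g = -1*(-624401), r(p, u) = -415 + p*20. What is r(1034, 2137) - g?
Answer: -604136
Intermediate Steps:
r(p, u) = -415 + 20*p
g = 624401
r(1034, 2137) - g = (-415 + 20*1034) - 1*624401 = (-415 + 20680) - 624401 = 20265 - 624401 = -604136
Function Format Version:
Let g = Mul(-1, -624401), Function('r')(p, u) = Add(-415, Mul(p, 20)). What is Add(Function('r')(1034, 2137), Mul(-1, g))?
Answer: -604136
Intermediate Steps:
Function('r')(p, u) = Add(-415, Mul(20, p))
g = 624401
Add(Function('r')(1034, 2137), Mul(-1, g)) = Add(Add(-415, Mul(20, 1034)), Mul(-1, 624401)) = Add(Add(-415, 20680), -624401) = Add(20265, -624401) = -604136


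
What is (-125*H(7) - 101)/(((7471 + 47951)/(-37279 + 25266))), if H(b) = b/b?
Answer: 1357469/27711 ≈ 48.987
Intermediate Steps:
H(b) = 1
(-125*H(7) - 101)/(((7471 + 47951)/(-37279 + 25266))) = (-125*1 - 101)/(((7471 + 47951)/(-37279 + 25266))) = (-125 - 101)/((55422/(-12013))) = -226/(55422*(-1/12013)) = -226/(-55422/12013) = -226*(-12013/55422) = 1357469/27711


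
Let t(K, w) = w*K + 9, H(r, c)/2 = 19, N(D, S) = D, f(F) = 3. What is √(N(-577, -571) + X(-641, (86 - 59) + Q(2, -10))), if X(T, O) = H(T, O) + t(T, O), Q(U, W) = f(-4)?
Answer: 4*I*√1235 ≈ 140.57*I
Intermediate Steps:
Q(U, W) = 3
H(r, c) = 38 (H(r, c) = 2*19 = 38)
t(K, w) = 9 + K*w (t(K, w) = K*w + 9 = 9 + K*w)
X(T, O) = 47 + O*T (X(T, O) = 38 + (9 + T*O) = 38 + (9 + O*T) = 47 + O*T)
√(N(-577, -571) + X(-641, (86 - 59) + Q(2, -10))) = √(-577 + (47 + ((86 - 59) + 3)*(-641))) = √(-577 + (47 + (27 + 3)*(-641))) = √(-577 + (47 + 30*(-641))) = √(-577 + (47 - 19230)) = √(-577 - 19183) = √(-19760) = 4*I*√1235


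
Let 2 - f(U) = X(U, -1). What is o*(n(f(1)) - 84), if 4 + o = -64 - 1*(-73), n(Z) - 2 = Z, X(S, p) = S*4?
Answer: -420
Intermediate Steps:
X(S, p) = 4*S
f(U) = 2 - 4*U
n(Z) = 2 + Z
o = 5 (o = -4 + (-64 - 1*(-73)) = -4 + (-64 + 73) = -4 + 9 = 5)
o*(n(f(1)) - 84) = 5*((2 + (2 - 4*1)) - 84) = 5*((2 + (2 - 4)) - 84) = 5*((2 - 2) - 84) = 5*(0 - 84) = 5*(-84) = -420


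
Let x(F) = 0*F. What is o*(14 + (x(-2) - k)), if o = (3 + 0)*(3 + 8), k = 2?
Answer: 396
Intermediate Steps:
x(F) = 0
o = 33 (o = 3*11 = 33)
o*(14 + (x(-2) - k)) = 33*(14 + (0 - 1*2)) = 33*(14 + (0 - 2)) = 33*(14 - 2) = 33*12 = 396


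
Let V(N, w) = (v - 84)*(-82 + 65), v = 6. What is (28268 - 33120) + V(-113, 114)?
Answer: -3526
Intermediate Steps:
V(N, w) = 1326 (V(N, w) = (6 - 84)*(-82 + 65) = -78*(-17) = 1326)
(28268 - 33120) + V(-113, 114) = (28268 - 33120) + 1326 = -4852 + 1326 = -3526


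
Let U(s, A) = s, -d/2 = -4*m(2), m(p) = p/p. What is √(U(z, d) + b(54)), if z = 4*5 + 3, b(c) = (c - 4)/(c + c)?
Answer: √7602/18 ≈ 4.8439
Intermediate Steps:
m(p) = 1
b(c) = (-4 + c)/(2*c) (b(c) = (-4 + c)/((2*c)) = (-4 + c)*(1/(2*c)) = (-4 + c)/(2*c))
d = 8 (d = -(-8) = -2*(-4) = 8)
z = 23 (z = 20 + 3 = 23)
√(U(z, d) + b(54)) = √(23 + (½)*(-4 + 54)/54) = √(23 + (½)*(1/54)*50) = √(23 + 25/54) = √(1267/54) = √7602/18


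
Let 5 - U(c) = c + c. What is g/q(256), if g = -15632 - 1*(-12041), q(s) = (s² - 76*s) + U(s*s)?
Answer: 3/71 ≈ 0.042253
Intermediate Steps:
U(c) = 5 - 2*c (U(c) = 5 - (c + c) = 5 - 2*c)
q(s) = 5 - s² - 76*s (q(s) = (s² - 76*s) + (5 - 2*s*s) = (s² - 76*s) + (5 - 2*s²) = 5 - s² - 76*s)
g = -3591 (g = -15632 + 12041 = -3591)
g/q(256) = -3591/(5 - 1*256² - 76*256) = -3591/(5 - 1*65536 - 19456) = -3591/(5 - 65536 - 19456) = -3591/(-84987) = -3591*(-1/84987) = 3/71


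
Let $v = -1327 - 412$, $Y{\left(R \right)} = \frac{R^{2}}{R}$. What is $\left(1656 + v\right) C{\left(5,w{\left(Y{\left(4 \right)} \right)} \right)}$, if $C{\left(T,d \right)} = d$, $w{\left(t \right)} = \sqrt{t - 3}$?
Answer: $-83$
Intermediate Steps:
$Y{\left(R \right)} = R$
$w{\left(t \right)} = \sqrt{-3 + t}$
$v = -1739$ ($v = -1327 - 412 = -1739$)
$\left(1656 + v\right) C{\left(5,w{\left(Y{\left(4 \right)} \right)} \right)} = \left(1656 - 1739\right) \sqrt{-3 + 4} = - 83 \sqrt{1} = \left(-83\right) 1 = -83$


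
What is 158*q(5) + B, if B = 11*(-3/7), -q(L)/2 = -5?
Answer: 11027/7 ≈ 1575.3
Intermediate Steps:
q(L) = 10 (q(L) = -2*(-5) = 10)
B = -33/7 (B = 11*(-3*⅐) = 11*(-3/7) = -33/7 ≈ -4.7143)
158*q(5) + B = 158*10 - 33/7 = 1580 - 33/7 = 11027/7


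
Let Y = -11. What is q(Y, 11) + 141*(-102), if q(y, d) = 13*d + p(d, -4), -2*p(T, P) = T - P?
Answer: -28493/2 ≈ -14247.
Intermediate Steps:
p(T, P) = P/2 - T/2 (p(T, P) = -(T - P)/2 = P/2 - T/2)
q(y, d) = -2 + 25*d/2 (q(y, d) = 13*d + ((½)*(-4) - d/2) = 13*d + (-2 - d/2) = -2 + 25*d/2)
q(Y, 11) + 141*(-102) = (-2 + (25/2)*11) + 141*(-102) = (-2 + 275/2) - 14382 = 271/2 - 14382 = -28493/2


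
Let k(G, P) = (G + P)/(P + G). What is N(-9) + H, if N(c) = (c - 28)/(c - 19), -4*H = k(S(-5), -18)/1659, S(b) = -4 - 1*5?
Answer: 2192/1659 ≈ 1.3213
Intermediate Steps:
S(b) = -9 (S(b) = -4 - 5 = -9)
k(G, P) = 1 (k(G, P) = (G + P)/(G + P) = 1)
H = -1/6636 (H = -1/(4*1659) = -¼*1/1659 = -1/6636 ≈ -0.00015069)
N(c) = (-28 + c)/(-19 + c)
N(-9) + H = (-28 - 9)/(-19 - 9) - 1/6636 = -37/(-28) - 1/6636 = -1/28*(-37) - 1/6636 = 37/28 - 1/6636 = 2192/1659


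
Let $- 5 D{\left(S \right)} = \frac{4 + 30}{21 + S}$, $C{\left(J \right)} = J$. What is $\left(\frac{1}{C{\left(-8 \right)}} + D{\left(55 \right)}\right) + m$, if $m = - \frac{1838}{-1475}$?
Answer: $\frac{231291}{224200} \approx 1.0316$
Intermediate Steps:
$m = \frac{1838}{1475}$ ($m = \left(-1838\right) \left(- \frac{1}{1475}\right) = \frac{1838}{1475} \approx 1.2461$)
$D{\left(S \right)} = - \frac{34}{5 \left(21 + S\right)}$ ($D{\left(S \right)} = - \frac{\left(4 + 30\right) \frac{1}{21 + S}}{5} = - \frac{34 \frac{1}{21 + S}}{5} = - \frac{34}{5 \left(21 + S\right)}$)
$\left(\frac{1}{C{\left(-8 \right)}} + D{\left(55 \right)}\right) + m = \left(\frac{1}{-8} - \frac{34}{105 + 5 \cdot 55}\right) + \frac{1838}{1475} = \left(- \frac{1}{8} - \frac{34}{105 + 275}\right) + \frac{1838}{1475} = \left(- \frac{1}{8} - \frac{34}{380}\right) + \frac{1838}{1475} = \left(- \frac{1}{8} - \frac{17}{190}\right) + \frac{1838}{1475} = - \frac{163}{760} + \frac{1838}{1475} = \frac{231291}{224200}$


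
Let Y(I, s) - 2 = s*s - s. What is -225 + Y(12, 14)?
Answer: -41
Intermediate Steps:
Y(I, s) = 2 + s² - s (Y(I, s) = 2 + (s*s - s) = 2 + (s² - s) = 2 + s² - s)
-225 + Y(12, 14) = -225 + (2 + 14² - 1*14) = -225 + (2 + 196 - 14) = -225 + 184 = -41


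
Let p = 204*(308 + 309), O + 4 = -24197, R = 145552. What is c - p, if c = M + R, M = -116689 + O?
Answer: -121206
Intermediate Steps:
O = -24201 (O = -4 - 24197 = -24201)
p = 125868 (p = 204*617 = 125868)
M = -140890 (M = -116689 - 24201 = -140890)
c = 4662 (c = -140890 + 145552 = 4662)
c - p = 4662 - 1*125868 = 4662 - 125868 = -121206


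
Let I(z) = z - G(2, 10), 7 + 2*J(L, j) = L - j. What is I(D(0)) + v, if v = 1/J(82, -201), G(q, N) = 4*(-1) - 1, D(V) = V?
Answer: 691/138 ≈ 5.0072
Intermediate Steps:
J(L, j) = -7/2 + L/2 - j/2 (J(L, j) = -7/2 + (L - j)/2 = -7/2 + (L/2 - j/2) = -7/2 + L/2 - j/2)
G(q, N) = -5 (G(q, N) = -4 - 1 = -5)
v = 1/138 (v = 1/(-7/2 + (½)*82 - ½*(-201)) = 1/(-7/2 + 41 + 201/2) = 1/138 ≈ 0.0072464)
I(z) = 5 + z (I(z) = z - 1*(-5) = z + 5 = 5 + z)
I(D(0)) + v = (5 + 0) + 1/138 = 5 + 1/138 = 691/138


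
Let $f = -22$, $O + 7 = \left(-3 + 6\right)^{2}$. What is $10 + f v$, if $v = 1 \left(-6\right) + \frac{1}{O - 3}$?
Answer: $164$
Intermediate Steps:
$O = 2$ ($O = -7 + \left(-3 + 6\right)^{2} = -7 + 3^{2} = -7 + 9 = 2$)
$v = -7$ ($v = 1 \left(-6\right) + \frac{1}{2 - 3} = -6 + \frac{1}{-1} = -6 - 1 = -7$)
$10 + f v = 10 - -154 = 10 + 154 = 164$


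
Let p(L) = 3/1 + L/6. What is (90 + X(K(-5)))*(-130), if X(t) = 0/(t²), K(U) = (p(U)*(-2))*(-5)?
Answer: -11700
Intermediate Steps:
p(L) = 3 + L/6 (p(L) = 3*1 + L*(⅙) = 3 + L/6)
K(U) = 30 + 5*U/3 (K(U) = ((3 + U/6)*(-2))*(-5) = (-6 - U/3)*(-5) = 30 + 5*U/3)
X(t) = 0 (X(t) = 0/t² = 0)
(90 + X(K(-5)))*(-130) = (90 + 0)*(-130) = 90*(-130) = -11700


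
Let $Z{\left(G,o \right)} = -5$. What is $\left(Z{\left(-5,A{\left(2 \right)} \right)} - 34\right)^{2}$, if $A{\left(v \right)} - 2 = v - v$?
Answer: $1521$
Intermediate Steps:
$A{\left(v \right)} = 2$ ($A{\left(v \right)} = 2 + \left(v - v\right) = 2 + 0 = 2$)
$\left(Z{\left(-5,A{\left(2 \right)} \right)} - 34\right)^{2} = \left(-5 - 34\right)^{2} = \left(-39\right)^{2} = 1521$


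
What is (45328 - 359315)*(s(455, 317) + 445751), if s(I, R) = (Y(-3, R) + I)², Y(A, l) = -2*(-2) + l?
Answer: -329035454949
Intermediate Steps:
Y(A, l) = 4 + l
s(I, R) = (4 + I + R)² (s(I, R) = ((4 + R) + I)² = (4 + I + R)²)
(45328 - 359315)*(s(455, 317) + 445751) = (45328 - 359315)*((4 + 455 + 317)² + 445751) = -313987*(776² + 445751) = -313987*(602176 + 445751) = -313987*1047927 = -329035454949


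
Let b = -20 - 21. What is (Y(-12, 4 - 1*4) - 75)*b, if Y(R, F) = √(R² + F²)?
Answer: 2583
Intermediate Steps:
b = -41
Y(R, F) = √(F² + R²)
(Y(-12, 4 - 1*4) - 75)*b = (√((4 - 1*4)² + (-12)²) - 75)*(-41) = (√((4 - 4)² + 144) - 75)*(-41) = (√(0² + 144) - 75)*(-41) = (√(0 + 144) - 75)*(-41) = (√144 - 75)*(-41) = (12 - 75)*(-41) = -63*(-41) = 2583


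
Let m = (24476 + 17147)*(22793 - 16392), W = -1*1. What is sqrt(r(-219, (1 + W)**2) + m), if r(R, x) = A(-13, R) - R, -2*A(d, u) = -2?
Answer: 3*sqrt(29603227) ≈ 16323.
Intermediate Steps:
W = -1
A(d, u) = 1 (A(d, u) = -1/2*(-2) = 1)
r(R, x) = 1 - R
m = 266428823 (m = 41623*6401 = 266428823)
sqrt(r(-219, (1 + W)**2) + m) = sqrt((1 - 1*(-219)) + 266428823) = sqrt((1 + 219) + 266428823) = sqrt(220 + 266428823) = sqrt(266429043) = 3*sqrt(29603227)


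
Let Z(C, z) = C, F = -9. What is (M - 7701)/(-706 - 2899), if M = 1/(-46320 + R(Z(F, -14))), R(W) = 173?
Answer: 355378048/166359935 ≈ 2.1362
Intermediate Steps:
M = -1/46147 (M = 1/(-46320 + 173) = 1/(-46147) = -1/46147 ≈ -2.1670e-5)
(M - 7701)/(-706 - 2899) = (-1/46147 - 7701)/(-706 - 2899) = -355378048/46147/(-3605) = -355378048/46147*(-1/3605) = 355378048/166359935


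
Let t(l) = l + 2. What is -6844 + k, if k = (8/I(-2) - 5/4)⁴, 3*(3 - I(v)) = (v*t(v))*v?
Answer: -141833663/20736 ≈ -6840.0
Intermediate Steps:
t(l) = 2 + l
I(v) = 3 - v²*(2 + v)/3 (I(v) = 3 - v*(2 + v)*v/3 = 3 - v²*(2 + v)/3)
k = 83521/20736 (k = (8/(3 - ⅓*(-2)²*(2 - 2)) - 5/4)⁴ = (8/(3 - ⅓*4*0) - 5*¼)⁴ = (8/(3 + 0) - 5/4)⁴ = (8/3 - 5/4)⁴ = (17/12)⁴ = 83521/20736 ≈ 4.0278)
-6844 + k = -6844 + 83521/20736 = -141833663/20736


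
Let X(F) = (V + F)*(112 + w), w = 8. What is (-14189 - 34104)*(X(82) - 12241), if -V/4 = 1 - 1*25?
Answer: -440383867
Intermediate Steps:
V = 96 (V = -4*(1 - 1*25) = -4*(1 - 25) = -4*(-24) = 96)
X(F) = 11520 + 120*F (X(F) = (96 + F)*(112 + 8) = (96 + F)*120 = 11520 + 120*F)
(-14189 - 34104)*(X(82) - 12241) = (-14189 - 34104)*((11520 + 120*82) - 12241) = -48293*((11520 + 9840) - 12241) = -48293*(21360 - 12241) = -48293*9119 = -440383867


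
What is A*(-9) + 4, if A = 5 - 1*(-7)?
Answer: -104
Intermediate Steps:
A = 12 (A = 5 + 7 = 12)
A*(-9) + 4 = 12*(-9) + 4 = -108 + 4 = -104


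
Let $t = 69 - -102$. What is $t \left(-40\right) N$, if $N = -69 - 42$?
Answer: $759240$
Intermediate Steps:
$t = 171$ ($t = 69 + 102 = 171$)
$N = -111$ ($N = -69 - 42 = -111$)
$t \left(-40\right) N = 171 \left(-40\right) \left(-111\right) = \left(-6840\right) \left(-111\right) = 759240$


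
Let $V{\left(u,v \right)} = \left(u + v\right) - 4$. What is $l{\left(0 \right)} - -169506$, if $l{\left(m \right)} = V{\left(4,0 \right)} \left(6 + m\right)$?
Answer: $169506$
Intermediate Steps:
$V{\left(u,v \right)} = -4 + u + v$
$l{\left(m \right)} = 0$ ($l{\left(m \right)} = \left(-4 + 4 + 0\right) \left(6 + m\right) = 0 \left(6 + m\right) = 0$)
$l{\left(0 \right)} - -169506 = 0 - -169506 = 0 + 169506 = 169506$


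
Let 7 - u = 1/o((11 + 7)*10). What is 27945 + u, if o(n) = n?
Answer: 5031359/180 ≈ 27952.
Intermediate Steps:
u = 1259/180 (u = 7 - 1/((11 + 7)*10) = 7 - 1/(18*10) = 7 - 1/180 = 1259/180 ≈ 6.9944)
27945 + u = 27945 + 1259/180 = 5031359/180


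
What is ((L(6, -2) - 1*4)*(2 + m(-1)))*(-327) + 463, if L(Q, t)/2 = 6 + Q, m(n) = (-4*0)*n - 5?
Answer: 20083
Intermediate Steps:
m(n) = -5 (m(n) = 0*n - 5 = 0 - 5 = -5)
L(Q, t) = 12 + 2*Q (L(Q, t) = 2*(6 + Q) = 12 + 2*Q)
((L(6, -2) - 1*4)*(2 + m(-1)))*(-327) + 463 = (((12 + 2*6) - 1*4)*(2 - 5))*(-327) + 463 = (((12 + 12) - 4)*(-3))*(-327) + 463 = ((24 - 4)*(-3))*(-327) + 463 = (20*(-3))*(-327) + 463 = -60*(-327) + 463 = 19620 + 463 = 20083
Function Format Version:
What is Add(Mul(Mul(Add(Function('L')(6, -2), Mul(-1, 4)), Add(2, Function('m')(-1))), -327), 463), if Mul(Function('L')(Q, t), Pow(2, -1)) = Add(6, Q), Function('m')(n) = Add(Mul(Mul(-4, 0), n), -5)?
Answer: 20083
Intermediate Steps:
Function('m')(n) = -5 (Function('m')(n) = Add(Mul(0, n), -5) = Add(0, -5) = -5)
Function('L')(Q, t) = Add(12, Mul(2, Q)) (Function('L')(Q, t) = Mul(2, Add(6, Q)) = Add(12, Mul(2, Q)))
Add(Mul(Mul(Add(Function('L')(6, -2), Mul(-1, 4)), Add(2, Function('m')(-1))), -327), 463) = Add(Mul(Mul(Add(Add(12, Mul(2, 6)), Mul(-1, 4)), Add(2, -5)), -327), 463) = Add(Mul(Mul(Add(Add(12, 12), -4), -3), -327), 463) = Add(Mul(Mul(Add(24, -4), -3), -327), 463) = Add(Mul(Mul(20, -3), -327), 463) = Add(Mul(-60, -327), 463) = Add(19620, 463) = 20083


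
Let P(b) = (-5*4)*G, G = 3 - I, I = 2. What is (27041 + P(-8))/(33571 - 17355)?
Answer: 27021/16216 ≈ 1.6663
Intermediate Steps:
G = 1 (G = 3 - 1*2 = 3 - 2 = 1)
P(b) = -20 (P(b) = -5*4*1 = -20*1 = -20)
(27041 + P(-8))/(33571 - 17355) = (27041 - 20)/(33571 - 17355) = 27021/16216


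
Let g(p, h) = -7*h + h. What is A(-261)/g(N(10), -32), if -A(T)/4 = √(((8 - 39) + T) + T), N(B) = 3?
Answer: -I*√553/48 ≈ -0.48992*I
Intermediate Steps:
g(p, h) = -6*h
A(T) = -4*√(-31 + 2*T) (A(T) = -4*√(((8 - 39) + T) + T) = -4*√((-31 + T) + T) = -4*√(-31 + 2*T))
A(-261)/g(N(10), -32) = (-4*√(-31 + 2*(-261)))/((-6*(-32))) = -4*√(-31 - 522)/192 = -4*I*√553*(1/192) = -I*√553/48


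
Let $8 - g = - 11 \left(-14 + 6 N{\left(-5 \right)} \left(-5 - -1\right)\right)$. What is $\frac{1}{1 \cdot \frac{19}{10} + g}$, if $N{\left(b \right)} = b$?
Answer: $\frac{10}{11759} \approx 0.00085041$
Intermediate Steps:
$g = 1174$ ($g = 8 - - 11 \left(-14 + 6 \left(-5\right) \left(-5 - -1\right)\right) = 8 - - 11 \left(-14 - 30 \left(-5 + 1\right)\right) = 8 - - 11 \left(-14 - -120\right) = 8 - - 11 \left(-14 + 120\right) = 8 - \left(-11\right) 106 = 8 - -1166 = 8 + 1166 = 1174$)
$\frac{1}{1 \cdot \frac{19}{10} + g} = \frac{1}{1 \cdot \frac{19}{10} + 1174} = \frac{1}{\frac{19}{10} + 1174} = \frac{1}{\frac{11759}{10}} = \frac{10}{11759}$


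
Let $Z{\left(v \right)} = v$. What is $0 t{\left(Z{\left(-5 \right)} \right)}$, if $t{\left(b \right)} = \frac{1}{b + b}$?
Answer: $0$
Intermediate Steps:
$t{\left(b \right)} = \frac{1}{2 b}$
$0 t{\left(Z{\left(-5 \right)} \right)} = 0 \frac{1}{2 \left(-5\right)} = 0 \cdot \frac{1}{2} \left(- \frac{1}{5}\right) = 0 \left(- \frac{1}{10}\right) = 0$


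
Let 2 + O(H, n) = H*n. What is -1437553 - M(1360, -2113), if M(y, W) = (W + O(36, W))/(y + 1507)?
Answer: -4121386268/2867 ≈ -1.4375e+6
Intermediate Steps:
O(H, n) = -2 + H*n
M(y, W) = (-2 + 37*W)/(1507 + y) (M(y, W) = (W + (-2 + 36*W))/(y + 1507) = (-2 + 37*W)/(1507 + y))
-1437553 - M(1360, -2113) = -1437553 - (-2 + 37*(-2113))/(1507 + 1360) = -1437553 - (-2 - 78181)/2867 = -1437553 - (-78183)/2867 = -1437553 - 1*(-78183/2867) = -1437553 + 78183/2867 = -4121386268/2867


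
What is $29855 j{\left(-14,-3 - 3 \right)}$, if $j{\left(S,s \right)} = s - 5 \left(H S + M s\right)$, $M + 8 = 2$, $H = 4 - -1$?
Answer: $4896220$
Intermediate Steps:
$H = 5$ ($H = 4 + 1 = 5$)
$M = -6$ ($M = -8 + 2 = -6$)
$j{\left(S,s \right)} = - 25 S + 31 s$ ($j{\left(S,s \right)} = s - 5 \left(5 S - 6 s\right) = s - 5 \left(- 6 s + 5 S\right) = s - \left(- 30 s + 25 S\right) = - 25 S + 31 s$)
$29855 j{\left(-14,-3 - 3 \right)} = 29855 \left(\left(-25\right) \left(-14\right) + 31 \left(-3 - 3\right)\right) = 29855 \left(350 + 31 \left(-6\right)\right) = 29855 \left(350 - 186\right) = 29855 \cdot 164 = 4896220$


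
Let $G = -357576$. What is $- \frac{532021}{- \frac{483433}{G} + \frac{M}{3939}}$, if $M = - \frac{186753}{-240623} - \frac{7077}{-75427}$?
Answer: $- \frac{4533418732708739313448008}{11522213818538235493} \approx -3.9345 \cdot 10^{5}$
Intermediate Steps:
$M = \frac{15789107502}{18149471021}$ ($M = \left(-186753\right) \left(- \frac{1}{240623}\right) - - \frac{7077}{75427} = \frac{186753}{240623} + \frac{7077}{75427} = \frac{15789107502}{18149471021} \approx 0.86995$)
$- \frac{532021}{- \frac{483433}{G} + \frac{M}{3939}} = - \frac{532021}{- \frac{483433}{-357576} + \frac{15789107502}{18149471021 \cdot 3939}} = - \frac{532021}{\left(-483433\right) \left(- \frac{1}{357576}\right) + \frac{15789107502}{18149471021} \cdot \frac{1}{3939}} = - \frac{532021}{\frac{483433}{357576} + \frac{5263035834}{23830255450573}} = - \frac{532021}{\frac{11522213818538235493}{8521127422994091048}} = \left(-532021\right) \frac{8521127422994091048}{11522213818538235493} = - \frac{4533418732708739313448008}{11522213818538235493}$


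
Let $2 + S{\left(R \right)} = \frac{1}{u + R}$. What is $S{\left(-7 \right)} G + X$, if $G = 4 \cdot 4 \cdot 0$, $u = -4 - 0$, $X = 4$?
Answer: $4$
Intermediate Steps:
$u = -4$ ($u = -4 + 0 = -4$)
$S{\left(R \right)} = -2 + \frac{1}{-4 + R}$
$G = 0$ ($G = 16 \cdot 0 = 0$)
$S{\left(-7 \right)} G + X = \frac{9 - -14}{-4 - 7} \cdot 0 + 4 = \frac{9 + 14}{-11} \cdot 0 + 4 = \left(- \frac{1}{11}\right) 23 \cdot 0 + 4 = \left(- \frac{23}{11}\right) 0 + 4 = 0 + 4 = 4$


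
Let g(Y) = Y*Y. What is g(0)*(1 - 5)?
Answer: 0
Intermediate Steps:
g(Y) = Y²
g(0)*(1 - 5) = 0²*(1 - 5) = 0*(-4) = 0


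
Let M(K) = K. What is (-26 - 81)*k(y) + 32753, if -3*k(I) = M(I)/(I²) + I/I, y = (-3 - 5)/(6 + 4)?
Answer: 392929/12 ≈ 32744.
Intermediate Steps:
y = -⅘ (y = -8/10 = -8*⅒ = -⅘ ≈ -0.80000)
k(I) = -⅓ - 1/(3*I) (k(I) = -(I/(I²) + I/I)/3 = -(I/I² + 1)/3 = -(1/I + 1)/3 = -(1 + 1/I)/3 = -⅓ - 1/(3*I))
(-26 - 81)*k(y) + 32753 = (-26 - 81)*((-1 - 1*(-⅘))/(3*(-⅘))) + 32753 = -107*(-5)*(-1 + ⅘)/(3*4) + 32753 = -107*(-5)*(-1)/(3*4*5) + 32753 = -107*1/12 + 32753 = -107/12 + 32753 = 392929/12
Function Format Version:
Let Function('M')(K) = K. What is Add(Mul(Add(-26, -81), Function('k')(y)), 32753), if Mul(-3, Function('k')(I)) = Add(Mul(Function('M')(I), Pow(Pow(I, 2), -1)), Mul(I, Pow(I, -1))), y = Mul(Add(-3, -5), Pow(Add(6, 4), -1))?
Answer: Rational(392929, 12) ≈ 32744.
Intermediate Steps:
y = Rational(-4, 5) (y = Mul(-8, Pow(10, -1)) = Mul(-8, Rational(1, 10)) = Rational(-4, 5) ≈ -0.80000)
Function('k')(I) = Add(Rational(-1, 3), Mul(Rational(-1, 3), Pow(I, -1))) (Function('k')(I) = Mul(Rational(-1, 3), Add(Mul(I, Pow(Pow(I, 2), -1)), Mul(I, Pow(I, -1)))) = Mul(Rational(-1, 3), Add(Mul(I, Pow(I, -2)), 1)) = Mul(Rational(-1, 3), Add(Pow(I, -1), 1)) = Mul(Rational(-1, 3), Add(1, Pow(I, -1))) = Add(Rational(-1, 3), Mul(Rational(-1, 3), Pow(I, -1))))
Add(Mul(Add(-26, -81), Function('k')(y)), 32753) = Add(Mul(Add(-26, -81), Mul(Rational(1, 3), Pow(Rational(-4, 5), -1), Add(-1, Mul(-1, Rational(-4, 5))))), 32753) = Add(Mul(-107, Mul(Rational(1, 3), Rational(-5, 4), Add(-1, Rational(4, 5)))), 32753) = Add(Mul(-107, Mul(Rational(1, 3), Rational(-5, 4), Rational(-1, 5))), 32753) = Add(Mul(-107, Rational(1, 12)), 32753) = Add(Rational(-107, 12), 32753) = Rational(392929, 12)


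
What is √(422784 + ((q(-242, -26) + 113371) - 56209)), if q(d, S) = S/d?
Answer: √58073479/11 ≈ 692.78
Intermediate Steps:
q(d, S) = S/d
√(422784 + ((q(-242, -26) + 113371) - 56209)) = √(422784 + ((-26/(-242) + 113371) - 56209)) = √(422784 + ((-26*(-1/242) + 113371) - 56209)) = √(422784 + ((13/121 + 113371) - 56209)) = √(422784 + (13717904/121 - 56209)) = √(422784 + 6916615/121) = √(58073479/121) = √58073479/11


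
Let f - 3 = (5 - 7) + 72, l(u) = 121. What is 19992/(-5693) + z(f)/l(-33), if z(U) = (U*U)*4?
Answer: 118932956/688853 ≈ 172.65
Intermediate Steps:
f = 73 (f = 3 + ((5 - 7) + 72) = 3 + (-2 + 72) = 3 + 70 = 73)
z(U) = 4*U² (z(U) = U²*4 = 4*U²)
19992/(-5693) + z(f)/l(-33) = 19992/(-5693) + (4*73²)/121 = 19992*(-1/5693) + (4*5329)*(1/121) = -19992/5693 + 21316*(1/121) = -19992/5693 + 21316/121 = 118932956/688853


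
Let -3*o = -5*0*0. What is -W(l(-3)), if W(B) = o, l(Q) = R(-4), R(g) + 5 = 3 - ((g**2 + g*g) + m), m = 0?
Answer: 0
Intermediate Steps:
R(g) = -2 - 2*g**2 (R(g) = -5 + (3 - ((g**2 + g*g) + 0)) = -5 + (3 - ((g**2 + g**2) + 0)) = -5 + (3 - (2*g**2 + 0)) = -5 + (3 - 2*g**2) = -2 - 2*g**2)
o = 0 (o = -(-5*0)*0/3 = -0*0 = -1/3*0 = 0)
l(Q) = -34 (l(Q) = -2 - 2*(-4)**2 = -2 - 2*16 = -2 - 32 = -34)
W(B) = 0
-W(l(-3)) = -1*0 = 0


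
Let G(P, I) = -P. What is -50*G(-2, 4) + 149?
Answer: 49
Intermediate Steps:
-50*G(-2, 4) + 149 = -(-50)*(-2) + 149 = -50*2 + 149 = -100 + 149 = 49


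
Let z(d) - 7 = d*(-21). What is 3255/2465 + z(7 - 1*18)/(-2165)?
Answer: 1292081/1067345 ≈ 1.2106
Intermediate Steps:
z(d) = 7 - 21*d (z(d) = 7 + d*(-21) = 7 - 21*d)
3255/2465 + z(7 - 1*18)/(-2165) = 3255/2465 + (7 - 21*(7 - 1*18))/(-2165) = 3255*(1/2465) + (7 - 21*(7 - 18))*(-1/2165) = 651/493 + (7 - 21*(-11))*(-1/2165) = 651/493 + (7 + 231)*(-1/2165) = 651/493 + 238*(-1/2165) = 651/493 - 238/2165 = 1292081/1067345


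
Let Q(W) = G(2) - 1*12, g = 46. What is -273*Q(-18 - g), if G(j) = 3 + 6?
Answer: 819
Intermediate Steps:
G(j) = 9
Q(W) = -3 (Q(W) = 9 - 1*12 = 9 - 12 = -3)
-273*Q(-18 - g) = -273*(-3) = 819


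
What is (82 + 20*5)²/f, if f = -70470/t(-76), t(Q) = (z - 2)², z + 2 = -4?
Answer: -1059968/35235 ≈ -30.083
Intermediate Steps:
z = -6 (z = -2 - 4 = -6)
t(Q) = 64 (t(Q) = (-6 - 2)² = (-8)² = 64)
f = -35235/32 (f = -70470/64 = -70470*1/64 = -35235/32 ≈ -1101.1)
(82 + 20*5)²/f = (82 + 20*5)²/(-35235/32) = (82 + 100)²*(-32/35235) = 182²*(-32/35235) = 33124*(-32/35235) = -1059968/35235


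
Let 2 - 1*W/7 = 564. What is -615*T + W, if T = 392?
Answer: -245014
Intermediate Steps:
W = -3934 (W = 14 - 7*564 = 14 - 3948 = -3934)
-615*T + W = -615*392 - 3934 = -241080 - 3934 = -245014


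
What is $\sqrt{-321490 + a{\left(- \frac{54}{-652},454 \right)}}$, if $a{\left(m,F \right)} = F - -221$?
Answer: $i \sqrt{320815} \approx 566.41 i$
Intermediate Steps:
$a{\left(m,F \right)} = 221 + F$ ($a{\left(m,F \right)} = F + 221 = 221 + F$)
$\sqrt{-321490 + a{\left(- \frac{54}{-652},454 \right)}} = \sqrt{-321490 + \left(221 + 454\right)} = \sqrt{-321490 + 675} = \sqrt{-320815} = i \sqrt{320815}$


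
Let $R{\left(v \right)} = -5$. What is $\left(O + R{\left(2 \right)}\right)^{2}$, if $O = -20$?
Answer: $625$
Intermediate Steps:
$\left(O + R{\left(2 \right)}\right)^{2} = \left(-20 - 5\right)^{2} = \left(-25\right)^{2} = 625$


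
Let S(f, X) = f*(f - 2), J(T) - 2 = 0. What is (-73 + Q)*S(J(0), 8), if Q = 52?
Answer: 0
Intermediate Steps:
J(T) = 2 (J(T) = 2 + 0 = 2)
S(f, X) = f*(-2 + f)
(-73 + Q)*S(J(0), 8) = (-73 + 52)*(2*(-2 + 2)) = -42*0 = -21*0 = 0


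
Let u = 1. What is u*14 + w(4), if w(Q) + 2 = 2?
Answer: 14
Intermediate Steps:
w(Q) = 0 (w(Q) = -2 + 2 = 0)
u*14 + w(4) = 1*14 + 0 = 14 + 0 = 14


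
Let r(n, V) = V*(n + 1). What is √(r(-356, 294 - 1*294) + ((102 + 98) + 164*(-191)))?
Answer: 2*I*√7781 ≈ 176.42*I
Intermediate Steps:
r(n, V) = V*(1 + n)
√(r(-356, 294 - 1*294) + ((102 + 98) + 164*(-191))) = √((294 - 1*294)*(1 - 356) + ((102 + 98) + 164*(-191))) = √((294 - 294)*(-355) + (200 - 31324)) = √(0*(-355) - 31124) = √(0 - 31124) = √(-31124) = 2*I*√7781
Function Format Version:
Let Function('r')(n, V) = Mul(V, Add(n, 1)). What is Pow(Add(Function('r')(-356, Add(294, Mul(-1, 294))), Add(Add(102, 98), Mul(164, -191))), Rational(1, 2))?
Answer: Mul(2, I, Pow(7781, Rational(1, 2))) ≈ Mul(176.42, I)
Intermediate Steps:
Function('r')(n, V) = Mul(V, Add(1, n))
Pow(Add(Function('r')(-356, Add(294, Mul(-1, 294))), Add(Add(102, 98), Mul(164, -191))), Rational(1, 2)) = Pow(Add(Mul(Add(294, Mul(-1, 294)), Add(1, -356)), Add(Add(102, 98), Mul(164, -191))), Rational(1, 2)) = Pow(Add(Mul(Add(294, -294), -355), Add(200, -31324)), Rational(1, 2)) = Pow(Add(Mul(0, -355), -31124), Rational(1, 2)) = Pow(Add(0, -31124), Rational(1, 2)) = Pow(-31124, Rational(1, 2)) = Mul(2, I, Pow(7781, Rational(1, 2)))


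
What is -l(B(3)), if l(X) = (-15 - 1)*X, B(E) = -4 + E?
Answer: -16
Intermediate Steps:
l(X) = -16*X
-l(B(3)) = -(-16)*(-4 + 3) = -(-16)*(-1) = -1*16 = -16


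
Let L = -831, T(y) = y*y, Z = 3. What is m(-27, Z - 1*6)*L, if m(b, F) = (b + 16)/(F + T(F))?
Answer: 3047/2 ≈ 1523.5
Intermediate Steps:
T(y) = y²
m(b, F) = (16 + b)/(F + F²) (m(b, F) = (b + 16)/(F + F²) = (16 + b)/(F + F²))
m(-27, Z - 1*6)*L = ((16 - 27)/((3 - 1*6)*(1 + (3 - 1*6))))*(-831) = (-11/((3 - 6)*(1 + (3 - 6))))*(-831) = (-11/(-3*(1 - 3)))*(-831) = -⅓*(-11)/(-2)*(-831) = -⅓*(-½)*(-11)*(-831) = -11/6*(-831) = 3047/2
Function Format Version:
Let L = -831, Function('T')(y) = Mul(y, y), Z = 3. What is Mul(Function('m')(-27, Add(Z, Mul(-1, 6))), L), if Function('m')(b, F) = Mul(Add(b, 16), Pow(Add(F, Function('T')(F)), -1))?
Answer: Rational(3047, 2) ≈ 1523.5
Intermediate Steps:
Function('T')(y) = Pow(y, 2)
Function('m')(b, F) = Mul(Pow(Add(F, Pow(F, 2)), -1), Add(16, b)) (Function('m')(b, F) = Mul(Add(b, 16), Pow(Add(F, Pow(F, 2)), -1)) = Mul(Add(16, b), Pow(Add(F, Pow(F, 2)), -1)) = Mul(Pow(Add(F, Pow(F, 2)), -1), Add(16, b)))
Mul(Function('m')(-27, Add(Z, Mul(-1, 6))), L) = Mul(Mul(Pow(Add(3, Mul(-1, 6)), -1), Pow(Add(1, Add(3, Mul(-1, 6))), -1), Add(16, -27)), -831) = Mul(Mul(Pow(Add(3, -6), -1), Pow(Add(1, Add(3, -6)), -1), -11), -831) = Mul(Mul(Pow(-3, -1), Pow(Add(1, -3), -1), -11), -831) = Mul(Mul(Rational(-1, 3), Pow(-2, -1), -11), -831) = Mul(Mul(Rational(-1, 3), Rational(-1, 2), -11), -831) = Mul(Rational(-11, 6), -831) = Rational(3047, 2)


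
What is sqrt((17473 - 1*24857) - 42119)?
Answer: I*sqrt(49503) ≈ 222.49*I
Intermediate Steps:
sqrt((17473 - 1*24857) - 42119) = sqrt((17473 - 24857) - 42119) = sqrt(-7384 - 42119) = sqrt(-49503) = I*sqrt(49503)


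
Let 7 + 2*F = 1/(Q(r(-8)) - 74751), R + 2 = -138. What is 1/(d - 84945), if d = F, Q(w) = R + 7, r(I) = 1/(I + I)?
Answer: -149768/12722566949 ≈ -1.1772e-5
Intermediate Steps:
R = -140 (R = -2 - 138 = -140)
r(I) = 1/(2*I)
Q(w) = -133 (Q(w) = -140 + 7 = -133)
F = -524189/149768 (F = -7/2 + 1/(2*(-133 - 74751)) = -7/2 + (½)/(-74884) = -7/2 + (½)*(-1/74884) = -7/2 - 1/149768 = -524189/149768 ≈ -3.5000)
d = -524189/149768 ≈ -3.5000
1/(d - 84945) = 1/(-524189/149768 - 84945) = 1/(-12722566949/149768) = -149768/12722566949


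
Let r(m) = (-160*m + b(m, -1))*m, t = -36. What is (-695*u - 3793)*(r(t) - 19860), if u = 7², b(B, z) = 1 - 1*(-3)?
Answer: 8605272672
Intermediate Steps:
b(B, z) = 4 (b(B, z) = 1 + 3 = 4)
u = 49
r(m) = m*(4 - 160*m) (r(m) = (-160*m + 4)*m = (4 - 160*m)*m = m*(4 - 160*m))
(-695*u - 3793)*(r(t) - 19860) = (-695*49 - 3793)*(4*(-36)*(1 - 40*(-36)) - 19860) = (-34055 - 3793)*(4*(-36)*(1 + 1440) - 19860) = -37848*(4*(-36)*1441 - 19860) = -37848*(-207504 - 19860) = -37848*(-227364) = 8605272672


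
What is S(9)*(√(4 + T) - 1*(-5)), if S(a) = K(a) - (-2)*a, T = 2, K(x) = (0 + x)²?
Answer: 495 + 99*√6 ≈ 737.50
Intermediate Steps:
K(x) = x²
S(a) = a² + 2*a (S(a) = a² - (-2)*a = a² + 2*a)
S(9)*(√(4 + T) - 1*(-5)) = (9*(2 + 9))*(√(4 + 2) - 1*(-5)) = (9*11)*(√6 + 5) = 99*(5 + √6) = 495 + 99*√6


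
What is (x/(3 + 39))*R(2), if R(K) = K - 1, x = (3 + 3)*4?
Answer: 4/7 ≈ 0.57143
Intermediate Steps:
x = 24 (x = 6*4 = 24)
R(K) = -1 + K
(x/(3 + 39))*R(2) = (24/(3 + 39))*(-1 + 2) = (24/42)*1 = (24*(1/42))*1 = (4/7)*1 = 4/7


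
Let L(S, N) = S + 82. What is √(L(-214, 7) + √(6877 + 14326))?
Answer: √(-132 + √21203) ≈ 3.6895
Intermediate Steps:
L(S, N) = 82 + S
√(L(-214, 7) + √(6877 + 14326)) = √((82 - 214) + √(6877 + 14326)) = √(-132 + √21203)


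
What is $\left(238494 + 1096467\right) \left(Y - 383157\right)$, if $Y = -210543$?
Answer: $-792566345700$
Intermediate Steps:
$\left(238494 + 1096467\right) \left(Y - 383157\right) = \left(238494 + 1096467\right) \left(-210543 - 383157\right) = 1334961 \left(-593700\right) = -792566345700$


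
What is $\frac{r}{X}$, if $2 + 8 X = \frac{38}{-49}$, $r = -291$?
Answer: $\frac{14259}{17} \approx 838.76$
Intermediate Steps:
$X = - \frac{17}{49}$ ($X = - \frac{1}{4} + \frac{38 \frac{1}{-49}}{8} = - \frac{1}{4} + \frac{38 \left(- \frac{1}{49}\right)}{8} = - \frac{1}{4} + \frac{1}{8} \left(- \frac{38}{49}\right) = - \frac{1}{4} - \frac{19}{196} = - \frac{17}{49} \approx -0.34694$)
$\frac{r}{X} = - \frac{291}{- \frac{17}{49}} = \left(-291\right) \left(- \frac{49}{17}\right) = \frac{14259}{17}$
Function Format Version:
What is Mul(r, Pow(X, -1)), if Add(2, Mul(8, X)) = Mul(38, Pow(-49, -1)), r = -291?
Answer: Rational(14259, 17) ≈ 838.76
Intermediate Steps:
X = Rational(-17, 49) (X = Add(Rational(-1, 4), Mul(Rational(1, 8), Mul(38, Pow(-49, -1)))) = Add(Rational(-1, 4), Mul(Rational(1, 8), Mul(38, Rational(-1, 49)))) = Add(Rational(-1, 4), Mul(Rational(1, 8), Rational(-38, 49))) = Add(Rational(-1, 4), Rational(-19, 196)) = Rational(-17, 49) ≈ -0.34694)
Mul(r, Pow(X, -1)) = Mul(-291, Pow(Rational(-17, 49), -1)) = Mul(-291, Rational(-49, 17)) = Rational(14259, 17)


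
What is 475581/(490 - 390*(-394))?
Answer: 475581/154150 ≈ 3.0852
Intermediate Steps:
475581/(490 - 390*(-394)) = 475581/(490 + 153660) = 475581/154150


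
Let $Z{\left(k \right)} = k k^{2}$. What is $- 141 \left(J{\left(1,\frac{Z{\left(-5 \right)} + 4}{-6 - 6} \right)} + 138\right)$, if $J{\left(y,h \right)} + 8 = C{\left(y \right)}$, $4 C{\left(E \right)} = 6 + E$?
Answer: $- \frac{74307}{4} \approx -18577.0$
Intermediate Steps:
$Z{\left(k \right)} = k^{3}$
$C{\left(E \right)} = \frac{3}{2} + \frac{E}{4}$ ($C{\left(E \right)} = \frac{6 + E}{4} = \frac{3}{2} + \frac{E}{4}$)
$J{\left(y,h \right)} = - \frac{13}{2} + \frac{y}{4}$ ($J{\left(y,h \right)} = -8 + \left(\frac{3}{2} + \frac{y}{4}\right) = - \frac{13}{2} + \frac{y}{4}$)
$- 141 \left(J{\left(1,\frac{Z{\left(-5 \right)} + 4}{-6 - 6} \right)} + 138\right) = - 141 \left(\left(- \frac{13}{2} + \frac{1}{4} \cdot 1\right) + 138\right) = - 141 \left(\left(- \frac{13}{2} + \frac{1}{4}\right) + 138\right) = - 141 \left(- \frac{25}{4} + 138\right) = \left(-141\right) \frac{527}{4} = - \frac{74307}{4}$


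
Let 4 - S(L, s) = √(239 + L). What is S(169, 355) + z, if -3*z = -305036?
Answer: 305048/3 - 2*√102 ≈ 1.0166e+5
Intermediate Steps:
S(L, s) = 4 - √(239 + L)
z = 305036/3 (z = -⅓*(-305036) = 305036/3 ≈ 1.0168e+5)
S(169, 355) + z = (4 - √(239 + 169)) + 305036/3 = (4 - √408) + 305036/3 = (4 - 2*√102) + 305036/3 = 305048/3 - 2*√102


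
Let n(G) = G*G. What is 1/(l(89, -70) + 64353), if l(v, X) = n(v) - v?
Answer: 1/72185 ≈ 1.3853e-5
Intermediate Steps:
n(G) = G²
l(v, X) = v² - v
1/(l(89, -70) + 64353) = 1/(89*(-1 + 89) + 64353) = 1/(89*88 + 64353) = 1/(7832 + 64353) = 1/72185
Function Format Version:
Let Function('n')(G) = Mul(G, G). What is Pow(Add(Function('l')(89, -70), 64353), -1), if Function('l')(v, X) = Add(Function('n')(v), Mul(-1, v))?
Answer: Rational(1, 72185) ≈ 1.3853e-5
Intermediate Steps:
Function('n')(G) = Pow(G, 2)
Function('l')(v, X) = Add(Pow(v, 2), Mul(-1, v))
Pow(Add(Function('l')(89, -70), 64353), -1) = Pow(Add(Mul(89, Add(-1, 89)), 64353), -1) = Pow(Add(Mul(89, 88), 64353), -1) = Pow(Add(7832, 64353), -1) = Pow(72185, -1) = Rational(1, 72185)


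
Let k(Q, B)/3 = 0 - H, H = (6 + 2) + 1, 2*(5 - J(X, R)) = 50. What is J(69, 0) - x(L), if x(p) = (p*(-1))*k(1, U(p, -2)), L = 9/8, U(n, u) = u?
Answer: -403/8 ≈ -50.375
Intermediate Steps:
J(X, R) = -20 (J(X, R) = 5 - ½*50 = 5 - 25 = -20)
L = 9/8 (L = 9*(⅛) = 9/8 ≈ 1.1250)
H = 9 (H = 8 + 1 = 9)
k(Q, B) = -27 (k(Q, B) = 3*(0 - 1*9) = 3*(0 - 9) = 3*(-9) = -27)
x(p) = 27*p (x(p) = (p*(-1))*(-27) = -p*(-27) = 27*p)
J(69, 0) - x(L) = -20 - 27*9/8 = -20 - 1*243/8 = -20 - 243/8 = -403/8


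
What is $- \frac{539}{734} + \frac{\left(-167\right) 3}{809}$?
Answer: $- \frac{803785}{593806} \approx -1.3536$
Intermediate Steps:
$- \frac{539}{734} + \frac{\left(-167\right) 3}{809} = \left(-539\right) \frac{1}{734} - \frac{501}{809} = - \frac{539}{734} - \frac{501}{809} = - \frac{803785}{593806}$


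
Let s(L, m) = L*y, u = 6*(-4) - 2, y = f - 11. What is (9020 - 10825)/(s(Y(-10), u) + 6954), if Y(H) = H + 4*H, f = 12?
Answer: -1805/6904 ≈ -0.26144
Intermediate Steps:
Y(H) = 5*H
y = 1 (y = 12 - 11 = 1)
u = -26 (u = -24 - 2 = -26)
s(L, m) = L (s(L, m) = L*1 = L)
(9020 - 10825)/(s(Y(-10), u) + 6954) = (9020 - 10825)/(5*(-10) + 6954) = -1805/(-50 + 6954) = -1805/6904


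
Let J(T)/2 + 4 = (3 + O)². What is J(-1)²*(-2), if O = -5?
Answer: 0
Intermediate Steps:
J(T) = 0 (J(T) = -8 + 2*(3 - 5)² = -8 + 2*(-2)² = -8 + 2*4 = -8 + 8 = 0)
J(-1)²*(-2) = 0²*(-2) = 0*(-2) = 0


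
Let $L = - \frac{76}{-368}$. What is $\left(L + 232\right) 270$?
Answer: $\frac{2884005}{46} \approx 62696.0$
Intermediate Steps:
$L = \frac{19}{92}$ ($L = \left(-76\right) \left(- \frac{1}{368}\right) = \frac{19}{92} \approx 0.20652$)
$\left(L + 232\right) 270 = \left(\frac{19}{92} + 232\right) 270 = \frac{21363}{92} \cdot 270 = \frac{2884005}{46}$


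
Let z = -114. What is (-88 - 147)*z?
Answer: 26790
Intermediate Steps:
(-88 - 147)*z = (-88 - 147)*(-114) = -235*(-114) = 26790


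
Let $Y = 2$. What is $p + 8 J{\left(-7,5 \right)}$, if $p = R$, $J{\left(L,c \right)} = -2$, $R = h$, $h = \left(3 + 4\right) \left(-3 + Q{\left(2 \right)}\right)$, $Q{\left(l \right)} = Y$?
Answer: $-23$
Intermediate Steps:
$Q{\left(l \right)} = 2$
$h = -7$ ($h = \left(3 + 4\right) \left(-3 + 2\right) = 7 \left(-1\right) = -7$)
$R = -7$
$p = -7$
$p + 8 J{\left(-7,5 \right)} = -7 + 8 \left(-2\right) = -7 - 16 = -23$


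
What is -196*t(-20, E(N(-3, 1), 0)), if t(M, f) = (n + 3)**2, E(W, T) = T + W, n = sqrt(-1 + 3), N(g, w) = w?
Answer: -2156 - 1176*sqrt(2) ≈ -3819.1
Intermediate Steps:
n = sqrt(2) ≈ 1.4142
t(M, f) = (3 + sqrt(2))**2 (t(M, f) = (sqrt(2) + 3)**2 = (3 + sqrt(2))**2)
-196*t(-20, E(N(-3, 1), 0)) = -196*(3 + sqrt(2))**2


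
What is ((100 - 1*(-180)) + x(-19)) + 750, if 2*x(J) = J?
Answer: 2041/2 ≈ 1020.5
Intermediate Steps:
x(J) = J/2
((100 - 1*(-180)) + x(-19)) + 750 = ((100 - 1*(-180)) + (½)*(-19)) + 750 = ((100 + 180) - 19/2) + 750 = (280 - 19/2) + 750 = 541/2 + 750 = 2041/2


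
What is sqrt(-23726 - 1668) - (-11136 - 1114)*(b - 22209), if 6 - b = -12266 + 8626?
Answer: -227396750 + I*sqrt(25394) ≈ -2.274e+8 + 159.35*I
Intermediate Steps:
b = 3646 (b = 6 - (-12266 + 8626) = 6 - 1*(-3640) = 6 + 3640 = 3646)
sqrt(-23726 - 1668) - (-11136 - 1114)*(b - 22209) = sqrt(-23726 - 1668) - (-11136 - 1114)*(3646 - 22209) = sqrt(-25394) - (-12250)*(-18563) = I*sqrt(25394) - 1*227396750 = I*sqrt(25394) - 227396750 = -227396750 + I*sqrt(25394)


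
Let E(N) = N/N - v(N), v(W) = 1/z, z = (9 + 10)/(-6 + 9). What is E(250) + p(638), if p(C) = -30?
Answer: -554/19 ≈ -29.158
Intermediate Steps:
z = 19/3 ≈ 6.3333
v(W) = 3/19 (v(W) = 1/(19/3) = 3/19)
E(N) = 16/19 (E(N) = N/N - 1*3/19 = 1 - 3/19 = 16/19)
E(250) + p(638) = 16/19 - 30 = -554/19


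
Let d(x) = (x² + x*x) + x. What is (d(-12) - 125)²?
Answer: 22801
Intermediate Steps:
d(x) = x + 2*x² (d(x) = (x² + x²) + x = 2*x² + x = x + 2*x²)
(d(-12) - 125)² = (-12*(1 + 2*(-12)) - 125)² = (-12*(1 - 24) - 125)² = (-12*(-23) - 125)² = (276 - 125)² = 151² = 22801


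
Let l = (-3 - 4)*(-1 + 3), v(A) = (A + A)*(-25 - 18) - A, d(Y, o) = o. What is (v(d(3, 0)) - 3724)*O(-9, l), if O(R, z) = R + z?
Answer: 85652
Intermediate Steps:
v(A) = -87*A (v(A) = (2*A)*(-43) - A = -86*A - A = -87*A)
l = -14 (l = -7*2 = -14)
(v(d(3, 0)) - 3724)*O(-9, l) = (-87*0 - 3724)*(-9 - 14) = (0 - 3724)*(-23) = -3724*(-23) = 85652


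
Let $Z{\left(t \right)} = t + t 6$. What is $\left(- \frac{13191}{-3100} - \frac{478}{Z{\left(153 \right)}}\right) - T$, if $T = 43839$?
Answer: $- \frac{145537218139}{3320100} \approx -43835.0$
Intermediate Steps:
$Z{\left(t \right)} = 7 t$ ($Z{\left(t \right)} = t + 6 t = 7 t$)
$\left(- \frac{13191}{-3100} - \frac{478}{Z{\left(153 \right)}}\right) - T = \left(- \frac{13191}{-3100} - \frac{478}{7 \cdot 153}\right) - 43839 = \left(\left(-13191\right) \left(- \frac{1}{3100}\right) - \frac{478}{1071}\right) - 43839 = \left(\frac{13191}{3100} - \frac{478}{1071}\right) - 43839 = \frac{12645761}{3320100} - 43839 = - \frac{145537218139}{3320100}$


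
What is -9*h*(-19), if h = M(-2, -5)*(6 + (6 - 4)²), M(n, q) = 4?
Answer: 6840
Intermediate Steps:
h = 40 (h = 4*(6 + (6 - 4)²) = 4*(6 + 2²) = 4*(6 + 4) = 4*10 = 40)
-9*h*(-19) = -9*40*(-19) = -360*(-19) = 6840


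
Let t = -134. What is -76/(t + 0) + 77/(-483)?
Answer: 1885/4623 ≈ 0.40774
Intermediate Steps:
-76/(t + 0) + 77/(-483) = -76/(-134 + 0) + 77/(-483) = -76/(-134) + 77*(-1/483) = -76*(-1/134) - 11/69 = 38/67 - 11/69 = 1885/4623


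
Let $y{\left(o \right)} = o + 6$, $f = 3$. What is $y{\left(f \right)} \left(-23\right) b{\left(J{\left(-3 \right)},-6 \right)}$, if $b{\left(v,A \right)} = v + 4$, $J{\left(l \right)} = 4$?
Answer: $-1656$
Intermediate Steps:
$b{\left(v,A \right)} = 4 + v$
$y{\left(o \right)} = 6 + o$
$y{\left(f \right)} \left(-23\right) b{\left(J{\left(-3 \right)},-6 \right)} = \left(6 + 3\right) \left(-23\right) \left(4 + 4\right) = 9 \left(-23\right) 8 = \left(-207\right) 8 = -1656$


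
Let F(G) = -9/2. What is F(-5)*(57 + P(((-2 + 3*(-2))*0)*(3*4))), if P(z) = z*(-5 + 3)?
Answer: -513/2 ≈ -256.50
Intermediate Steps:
F(G) = -9/2 (F(G) = -9*½ = -9/2)
P(z) = -2*z (P(z) = z*(-2) = -2*z)
F(-5)*(57 + P(((-2 + 3*(-2))*0)*(3*4))) = -9*(57 - 2*(-2 + 3*(-2))*0*3*4)/2 = -9*(57 - 2*(-2 - 6)*0*12)/2 = -9*(57 - 2*(-8*0)*12)/2 = -9*(57 - 0*12)/2 = -9*(57 - 2*0)/2 = -9*(57 + 0)/2 = -9/2*57 = -513/2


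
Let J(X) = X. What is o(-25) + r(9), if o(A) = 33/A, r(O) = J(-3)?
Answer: -108/25 ≈ -4.3200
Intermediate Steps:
r(O) = -3
o(-25) + r(9) = 33/(-25) - 3 = 33*(-1/25) - 3 = -33/25 - 3 = -108/25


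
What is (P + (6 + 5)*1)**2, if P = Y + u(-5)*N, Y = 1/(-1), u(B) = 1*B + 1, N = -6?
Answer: 1156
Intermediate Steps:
u(B) = 1 + B (u(B) = B + 1 = 1 + B)
Y = -1
P = 23 (P = -1 + (1 - 5)*(-6) = -1 - 4*(-6) = -1 + 24 = 23)
(P + (6 + 5)*1)**2 = (23 + (6 + 5)*1)**2 = (23 + 11*1)**2 = (23 + 11)**2 = 34**2 = 1156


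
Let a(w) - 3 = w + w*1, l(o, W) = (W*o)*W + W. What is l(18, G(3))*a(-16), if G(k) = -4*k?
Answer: -74820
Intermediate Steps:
l(o, W) = W + o*W**2 (l(o, W) = o*W**2 + W = W + o*W**2)
a(w) = 3 + 2*w (a(w) = 3 + (w + w*1) = 3 + (w + w) = 3 + 2*w)
l(18, G(3))*a(-16) = ((-4*3)*(1 - 4*3*18))*(3 + 2*(-16)) = (-12*(1 - 12*18))*(3 - 32) = -12*(1 - 216)*(-29) = -12*(-215)*(-29) = 2580*(-29) = -74820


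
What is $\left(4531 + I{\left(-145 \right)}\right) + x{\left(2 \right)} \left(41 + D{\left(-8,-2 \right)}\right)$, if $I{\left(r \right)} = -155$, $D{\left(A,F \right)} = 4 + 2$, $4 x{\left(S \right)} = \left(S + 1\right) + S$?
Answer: $\frac{17739}{4} \approx 4434.8$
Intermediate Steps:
$x{\left(S \right)} = \frac{1}{4} + \frac{S}{2}$ ($x{\left(S \right)} = \frac{\left(S + 1\right) + S}{4} = \frac{\left(1 + S\right) + S}{4} = \frac{1 + 2 S}{4} = \frac{1}{4} + \frac{S}{2}$)
$D{\left(A,F \right)} = 6$
$\left(4531 + I{\left(-145 \right)}\right) + x{\left(2 \right)} \left(41 + D{\left(-8,-2 \right)}\right) = \left(4531 - 155\right) + \left(\frac{1}{4} + \frac{1}{2} \cdot 2\right) \left(41 + 6\right) = 4376 + \left(\frac{1}{4} + 1\right) 47 = 4376 + \frac{5}{4} \cdot 47 = 4376 + \frac{235}{4} = \frac{17739}{4}$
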